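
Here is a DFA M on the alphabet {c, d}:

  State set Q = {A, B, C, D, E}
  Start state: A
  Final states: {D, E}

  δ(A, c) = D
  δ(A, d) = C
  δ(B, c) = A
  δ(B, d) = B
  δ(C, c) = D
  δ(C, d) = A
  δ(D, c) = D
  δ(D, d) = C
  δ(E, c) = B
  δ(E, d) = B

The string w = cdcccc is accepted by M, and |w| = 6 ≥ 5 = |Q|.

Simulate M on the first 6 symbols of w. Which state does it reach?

D

State sequence: A -c-> D -d-> C -c-> D -c-> D -c-> D -c-> D

After reading 6 characters, M is in state D.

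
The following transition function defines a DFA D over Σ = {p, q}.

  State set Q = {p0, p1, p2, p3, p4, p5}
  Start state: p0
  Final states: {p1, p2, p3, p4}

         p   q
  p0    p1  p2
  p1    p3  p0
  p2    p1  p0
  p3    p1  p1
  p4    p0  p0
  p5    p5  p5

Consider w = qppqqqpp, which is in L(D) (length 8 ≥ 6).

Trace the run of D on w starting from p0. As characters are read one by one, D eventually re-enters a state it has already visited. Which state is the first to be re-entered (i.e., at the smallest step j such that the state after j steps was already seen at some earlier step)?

Run of D on w = q p p q q q p p:
  step 0: p0  (start)
  step 1: p2  (read q: p0→p2)
  step 2: p1  (read p: p2→p1)
  step 3: p3  (read p: p1→p3)
  step 4: p1  (read q: p3→p1)   ← first repeat (p1 seen earlier)
  step 5: p0  (read q: p1→p0)
  step 6: p2  (read q: p0→p2)
  step 7: p1  (read p: p2→p1)
  step 8: p3  (read p: p1→p3)

The earliest repeat is at step j = 4: D is in p1, which it already visited at step i = 2.

p1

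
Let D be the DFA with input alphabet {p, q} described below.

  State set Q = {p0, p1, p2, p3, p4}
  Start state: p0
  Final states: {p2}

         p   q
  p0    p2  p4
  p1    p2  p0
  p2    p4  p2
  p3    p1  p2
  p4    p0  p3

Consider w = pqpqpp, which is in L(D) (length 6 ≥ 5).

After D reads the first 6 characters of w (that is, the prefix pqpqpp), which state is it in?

p2

State sequence: p0 -p-> p2 -q-> p2 -p-> p4 -q-> p3 -p-> p1 -p-> p2

After reading 6 characters, D is in state p2.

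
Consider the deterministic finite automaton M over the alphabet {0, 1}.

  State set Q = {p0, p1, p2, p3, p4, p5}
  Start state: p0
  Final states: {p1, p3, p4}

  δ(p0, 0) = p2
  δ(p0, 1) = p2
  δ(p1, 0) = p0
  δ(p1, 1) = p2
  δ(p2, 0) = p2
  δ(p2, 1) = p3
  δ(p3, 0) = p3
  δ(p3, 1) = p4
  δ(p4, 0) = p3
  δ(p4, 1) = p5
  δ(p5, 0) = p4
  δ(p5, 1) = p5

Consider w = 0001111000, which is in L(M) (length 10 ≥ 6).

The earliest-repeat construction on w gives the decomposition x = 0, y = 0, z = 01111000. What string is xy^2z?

xy^2z = 0·0·0·01111000 = 00001111000.
Reading y = 0 takes M from p2 back to p2, so after x·y·y the machine is still in p2, and z then leads to the accepting state p3. Hence 00001111000 ∈ L(M).

00001111000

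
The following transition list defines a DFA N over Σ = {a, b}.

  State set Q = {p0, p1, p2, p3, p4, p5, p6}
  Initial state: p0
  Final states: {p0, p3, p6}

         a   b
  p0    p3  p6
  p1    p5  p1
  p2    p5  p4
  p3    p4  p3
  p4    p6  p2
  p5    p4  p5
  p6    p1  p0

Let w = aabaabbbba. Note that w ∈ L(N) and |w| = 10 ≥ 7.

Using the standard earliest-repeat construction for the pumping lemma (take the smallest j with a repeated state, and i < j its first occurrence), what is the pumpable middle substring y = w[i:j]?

baa

Run of N on w = a a b a a b b b b a:
  step 0: p0  (start)
  step 1: p3  (read a: p0→p3)
  step 2: p4  (read a: p3→p4)
  step 3: p2  (read b: p4→p2)
  step 4: p5  (read a: p2→p5)
  step 5: p4  (read a: p5→p4)   ← first repeat (p4 seen earlier)
  step 6: p2  (read b: p4→p2)
  step 7: p4  (read b: p2→p4)
  step 8: p2  (read b: p4→p2)
  step 9: p4  (read b: p2→p4)
  step 10: p6  (read a: p4→p6)

So i = 2, j = 5, giving x = w[0:2] = aa, y = w[2:5] = baa, z = w[5:10] = bbbba.
Check: |xy| = 5 ≤ 7 and |y| = 3 ≥ 1. Reading y takes N from p4 back to p4, so every xyⁱz is accepted.
Since N has 7 states, any run of length ≥ 7 visits 7+1 states, so by pigeonhole some state repeats within the first 7 steps — that repeat gives the pumpable loop.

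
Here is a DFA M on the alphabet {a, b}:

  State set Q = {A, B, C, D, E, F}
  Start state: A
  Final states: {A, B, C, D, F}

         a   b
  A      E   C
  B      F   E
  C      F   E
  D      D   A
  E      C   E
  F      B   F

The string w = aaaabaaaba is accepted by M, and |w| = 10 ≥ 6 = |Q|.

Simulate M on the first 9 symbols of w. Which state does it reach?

E

State sequence: A -a-> E -a-> C -a-> F -a-> B -b-> E -a-> C -a-> F -a-> B -b-> E

After reading 9 characters, M is in state E.
(This kind of state-tracing is the core of the pumping-lemma construction: with 6 states, pigeonhole forces a repeat within the first 6 steps.)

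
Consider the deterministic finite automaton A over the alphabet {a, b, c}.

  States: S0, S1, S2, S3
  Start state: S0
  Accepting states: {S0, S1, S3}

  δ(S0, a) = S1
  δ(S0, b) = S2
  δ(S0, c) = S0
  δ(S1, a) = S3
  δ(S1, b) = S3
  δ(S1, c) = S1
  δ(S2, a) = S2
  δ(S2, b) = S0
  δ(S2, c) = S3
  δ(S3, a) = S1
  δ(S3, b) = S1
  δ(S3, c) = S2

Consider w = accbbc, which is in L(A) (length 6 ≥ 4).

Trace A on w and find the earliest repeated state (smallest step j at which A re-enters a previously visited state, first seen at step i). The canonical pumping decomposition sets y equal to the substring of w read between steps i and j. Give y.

State sequence: S0 -a-> S1 -c-> S1 -c-> S1 -b-> S3 -b-> S1 -c-> S1
First repeat at step 2: S1 was already visited.

So i = 1, j = 2, giving x = w[0:1] = a, y = w[1:2] = c, z = w[2:6] = cbbc.
Check: |xy| = 2 ≤ 4 and |y| = 1 ≥ 1. Reading y takes A from S1 back to S1, so every xyⁱz is accepted.

c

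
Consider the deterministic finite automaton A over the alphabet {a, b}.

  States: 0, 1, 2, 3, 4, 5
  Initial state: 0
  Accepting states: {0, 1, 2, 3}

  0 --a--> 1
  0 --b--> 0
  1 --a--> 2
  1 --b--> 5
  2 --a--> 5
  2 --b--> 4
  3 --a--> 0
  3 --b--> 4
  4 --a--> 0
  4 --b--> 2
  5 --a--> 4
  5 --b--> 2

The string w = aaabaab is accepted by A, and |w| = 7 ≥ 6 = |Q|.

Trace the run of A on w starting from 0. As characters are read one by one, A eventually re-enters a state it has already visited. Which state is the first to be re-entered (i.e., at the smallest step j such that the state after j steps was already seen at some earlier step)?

2

Run of A on w = a a a b a a b:
  step 0: 0  (start)
  step 1: 1  (read a: 0→1)
  step 2: 2  (read a: 1→2)
  step 3: 5  (read a: 2→5)
  step 4: 2  (read b: 5→2)   ← first repeat (2 seen earlier)
  step 5: 5  (read a: 2→5)
  step 6: 4  (read a: 5→4)
  step 7: 2  (read b: 4→2)

The earliest repeat is at step j = 4: A is in 2, which it already visited at step i = 2.
With |Q| = 6, pigeonhole forces a state repeat no later than step 6; the substring read between the first and second visits to that state can be pumped.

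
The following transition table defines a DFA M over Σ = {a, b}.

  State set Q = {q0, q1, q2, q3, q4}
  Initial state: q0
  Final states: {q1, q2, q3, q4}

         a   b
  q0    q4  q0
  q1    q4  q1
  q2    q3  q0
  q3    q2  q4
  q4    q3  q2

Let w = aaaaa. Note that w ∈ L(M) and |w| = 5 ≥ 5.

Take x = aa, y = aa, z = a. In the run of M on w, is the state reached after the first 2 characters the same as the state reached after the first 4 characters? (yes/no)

Run of M on the first 4 characters of w = a a a a:
  step 0: q0  (start)
  step 1: q4  (read a: q0→q4)
  step 2: q3  (read a: q4→q3)
  step 3: q2  (read a: q3→q2)
  step 4: q3  (read a: q2→q3)

After x (step 2): q3. After xy (step 4): q3.
They match, so y = aa drives M around a cycle from q3 back to itself; pumping y any number of times keeps M in q3 before reading z, and xyⁱz ∈ L(M) for every i ≥ 0.

yes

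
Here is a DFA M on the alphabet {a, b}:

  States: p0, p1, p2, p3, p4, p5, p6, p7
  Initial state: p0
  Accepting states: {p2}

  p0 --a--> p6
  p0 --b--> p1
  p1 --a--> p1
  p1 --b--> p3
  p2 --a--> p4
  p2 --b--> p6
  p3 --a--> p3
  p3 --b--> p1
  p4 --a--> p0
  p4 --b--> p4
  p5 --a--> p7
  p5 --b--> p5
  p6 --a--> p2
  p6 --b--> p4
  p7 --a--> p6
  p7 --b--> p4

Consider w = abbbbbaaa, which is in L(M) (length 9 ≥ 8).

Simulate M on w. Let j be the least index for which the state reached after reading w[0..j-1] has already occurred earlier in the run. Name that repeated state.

p4

Run of M on w = a b b b b b a a a:
  step 0: p0  (start)
  step 1: p6  (read a: p0→p6)
  step 2: p4  (read b: p6→p4)
  step 3: p4  (read b: p4→p4)   ← first repeat (p4 seen earlier)
  step 4: p4  (read b: p4→p4)
  step 5: p4  (read b: p4→p4)
  step 6: p4  (read b: p4→p4)
  step 7: p0  (read a: p4→p0)
  step 8: p6  (read a: p0→p6)
  step 9: p2  (read a: p6→p2)

The earliest repeat is at step j = 3: M is in p4, which it already visited at step i = 2.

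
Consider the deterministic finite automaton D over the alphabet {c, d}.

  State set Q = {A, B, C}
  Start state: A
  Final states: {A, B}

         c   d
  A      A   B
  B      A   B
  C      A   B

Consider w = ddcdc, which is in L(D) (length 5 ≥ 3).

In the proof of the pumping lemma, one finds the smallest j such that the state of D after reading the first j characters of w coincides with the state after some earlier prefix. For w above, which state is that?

B

Run of D on w = d d c d c:
  step 0: A  (start)
  step 1: B  (read d: A→B)
  step 2: B  (read d: B→B)   ← first repeat (B seen earlier)
  step 3: A  (read c: B→A)
  step 4: B  (read d: A→B)
  step 5: A  (read c: B→A)

The earliest repeat is at step j = 2: D is in B, which it already visited at step i = 1.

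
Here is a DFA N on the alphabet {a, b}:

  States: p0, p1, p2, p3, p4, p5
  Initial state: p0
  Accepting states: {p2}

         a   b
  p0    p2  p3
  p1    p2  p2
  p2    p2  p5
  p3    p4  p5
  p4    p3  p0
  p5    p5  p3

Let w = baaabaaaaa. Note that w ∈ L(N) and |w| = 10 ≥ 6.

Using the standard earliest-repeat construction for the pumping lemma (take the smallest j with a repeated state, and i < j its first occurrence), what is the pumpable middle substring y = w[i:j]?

Run of N on w = b a a a b a a a a a:
  step 0: p0  (start)
  step 1: p3  (read b: p0→p3)
  step 2: p4  (read a: p3→p4)
  step 3: p3  (read a: p4→p3)   ← first repeat (p3 seen earlier)
  step 4: p4  (read a: p3→p4)
  step 5: p0  (read b: p4→p0)
  step 6: p2  (read a: p0→p2)
  step 7: p2  (read a: p2→p2)
  step 8: p2  (read a: p2→p2)
  step 9: p2  (read a: p2→p2)
  step 10: p2  (read a: p2→p2)

So i = 1, j = 3, giving x = w[0:1] = b, y = w[1:3] = aa, z = w[3:10] = abaaaaa.
Check: |xy| = 3 ≤ 6 and |y| = 2 ≥ 1. Reading y takes N from p3 back to p3, so every xyⁱz is accepted.
Pumping length from the standard proof: p = 6 (the number of states). The repeated state found above gives |xy| = j ≤ 6 and |y| = j − i ≥ 1.

aa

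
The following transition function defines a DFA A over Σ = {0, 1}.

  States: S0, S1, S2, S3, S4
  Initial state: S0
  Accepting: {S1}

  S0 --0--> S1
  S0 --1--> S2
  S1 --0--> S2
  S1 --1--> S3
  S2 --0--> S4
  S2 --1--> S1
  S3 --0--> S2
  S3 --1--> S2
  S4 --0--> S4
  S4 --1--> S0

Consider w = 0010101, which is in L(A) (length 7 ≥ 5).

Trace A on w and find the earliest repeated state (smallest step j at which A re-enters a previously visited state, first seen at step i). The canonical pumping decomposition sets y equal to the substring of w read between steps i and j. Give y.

01

Run of A on w = 0 0 1 0 1 0 1:
  step 0: S0  (start)
  step 1: S1  (read 0: S0→S1)
  step 2: S2  (read 0: S1→S2)
  step 3: S1  (read 1: S2→S1)   ← first repeat (S1 seen earlier)
  step 4: S2  (read 0: S1→S2)
  step 5: S1  (read 1: S2→S1)
  step 6: S2  (read 0: S1→S2)
  step 7: S1  (read 1: S2→S1)

So i = 1, j = 3, giving x = w[0:1] = 0, y = w[1:3] = 01, z = w[3:7] = 0101.
Check: |xy| = 3 ≤ 5 and |y| = 2 ≥ 1. Reading y takes A from S1 back to S1, so every xyⁱz is accepted.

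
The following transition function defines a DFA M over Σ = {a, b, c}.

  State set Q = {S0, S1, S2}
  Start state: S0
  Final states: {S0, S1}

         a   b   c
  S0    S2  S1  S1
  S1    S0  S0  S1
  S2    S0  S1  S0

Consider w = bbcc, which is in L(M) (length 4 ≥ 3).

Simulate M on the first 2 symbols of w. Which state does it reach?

State sequence: S0 -b-> S1 -b-> S0

After reading 2 characters, M is in state S0.

S0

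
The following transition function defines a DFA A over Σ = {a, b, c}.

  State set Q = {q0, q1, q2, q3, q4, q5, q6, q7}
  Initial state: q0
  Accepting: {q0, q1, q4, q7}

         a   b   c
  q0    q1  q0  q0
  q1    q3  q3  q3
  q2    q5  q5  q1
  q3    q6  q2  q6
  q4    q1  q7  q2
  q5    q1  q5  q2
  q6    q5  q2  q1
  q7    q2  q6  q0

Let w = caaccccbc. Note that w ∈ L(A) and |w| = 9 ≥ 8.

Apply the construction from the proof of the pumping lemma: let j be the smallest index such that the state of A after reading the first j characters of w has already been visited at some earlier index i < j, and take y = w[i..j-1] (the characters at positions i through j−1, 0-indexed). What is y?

c

State sequence: q0 -c-> q0 -a-> q1 -a-> q3 -c-> q6 -c-> q1 -c-> q3 -c-> q6 -b-> q2 -c-> q1
First repeat at step 1: q0 was already visited.

So i = 0, j = 1, giving x = w[0:0] = ε, y = w[0:1] = c, z = w[1:9] = aaccccbc.
Check: |xy| = 1 ≤ 8 and |y| = 1 ≥ 1. Reading y takes A from q0 back to q0, so every xyⁱz is accepted.
Pumping length from the standard proof: p = 8 (the number of states). The repeated state found above gives |xy| = j ≤ 8 and |y| = j − i ≥ 1.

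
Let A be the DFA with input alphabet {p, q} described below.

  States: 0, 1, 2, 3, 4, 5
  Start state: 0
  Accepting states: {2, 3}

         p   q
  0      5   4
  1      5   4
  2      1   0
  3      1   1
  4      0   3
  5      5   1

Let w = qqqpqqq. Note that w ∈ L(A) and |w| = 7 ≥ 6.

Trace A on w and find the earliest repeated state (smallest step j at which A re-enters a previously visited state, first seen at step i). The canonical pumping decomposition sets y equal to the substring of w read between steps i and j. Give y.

pq

State sequence: 0 -q-> 4 -q-> 3 -q-> 1 -p-> 5 -q-> 1 -q-> 4 -q-> 3
First repeat at step 5: 1 was already visited.

So i = 3, j = 5, giving x = w[0:3] = qqq, y = w[3:5] = pq, z = w[5:7] = qq.
Check: |xy| = 5 ≤ 6 and |y| = 2 ≥ 1. Reading y takes A from 1 back to 1, so every xyⁱz is accepted.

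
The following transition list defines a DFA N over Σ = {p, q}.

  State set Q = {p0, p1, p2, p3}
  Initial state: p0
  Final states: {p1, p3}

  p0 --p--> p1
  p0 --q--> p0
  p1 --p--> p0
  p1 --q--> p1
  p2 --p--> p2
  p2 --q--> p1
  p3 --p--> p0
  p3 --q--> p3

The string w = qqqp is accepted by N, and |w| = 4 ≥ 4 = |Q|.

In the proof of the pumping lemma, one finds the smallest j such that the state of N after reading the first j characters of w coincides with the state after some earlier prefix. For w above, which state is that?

Run of N on w = q q q p:
  step 0: p0  (start)
  step 1: p0  (read q: p0→p0)   ← first repeat (p0 seen earlier)
  step 2: p0  (read q: p0→p0)
  step 3: p0  (read q: p0→p0)
  step 4: p1  (read p: p0→p1)

The earliest repeat is at step j = 1: N is in p0, which it already visited at step i = 0.
The DFA has 4 states, so the proof of the pumping lemma guarantees a repeated state among the first 4+1 visited; the segment between the two visits is the pumpable y.

p0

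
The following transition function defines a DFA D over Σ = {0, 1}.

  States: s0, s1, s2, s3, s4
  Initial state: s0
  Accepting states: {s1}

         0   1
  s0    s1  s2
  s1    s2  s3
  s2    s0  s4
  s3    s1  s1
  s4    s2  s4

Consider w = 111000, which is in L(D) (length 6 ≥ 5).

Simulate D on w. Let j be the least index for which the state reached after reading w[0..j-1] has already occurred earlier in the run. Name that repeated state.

Run of D on w = 1 1 1 0 0 0:
  step 0: s0  (start)
  step 1: s2  (read 1: s0→s2)
  step 2: s4  (read 1: s2→s4)
  step 3: s4  (read 1: s4→s4)   ← first repeat (s4 seen earlier)
  step 4: s2  (read 0: s4→s2)
  step 5: s0  (read 0: s2→s0)
  step 6: s1  (read 0: s0→s1)

The earliest repeat is at step j = 3: D is in s4, which it already visited at step i = 2.
Since D has 5 states, any run of length ≥ 5 visits 5+1 states, so by pigeonhole some state repeats within the first 5 steps — that repeat gives the pumpable loop.

s4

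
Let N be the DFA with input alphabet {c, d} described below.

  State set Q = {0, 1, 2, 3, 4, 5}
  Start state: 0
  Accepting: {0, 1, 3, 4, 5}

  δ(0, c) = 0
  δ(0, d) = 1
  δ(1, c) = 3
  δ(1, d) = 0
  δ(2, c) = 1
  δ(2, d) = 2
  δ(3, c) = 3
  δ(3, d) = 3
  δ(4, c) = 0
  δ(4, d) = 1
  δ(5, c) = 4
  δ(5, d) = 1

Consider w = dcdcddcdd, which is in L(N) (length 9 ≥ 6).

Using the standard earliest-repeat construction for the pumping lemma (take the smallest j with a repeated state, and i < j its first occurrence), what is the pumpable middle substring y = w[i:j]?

d

State sequence: 0 -d-> 1 -c-> 3 -d-> 3 -c-> 3 -d-> 3 -d-> 3 -c-> 3 -d-> 3 -d-> 3
First repeat at step 3: 3 was already visited.

So i = 2, j = 3, giving x = w[0:2] = dc, y = w[2:3] = d, z = w[3:9] = cddcdd.
Check: |xy| = 3 ≤ 6 and |y| = 1 ≥ 1. Reading y takes N from 3 back to 3, so every xyⁱz is accepted.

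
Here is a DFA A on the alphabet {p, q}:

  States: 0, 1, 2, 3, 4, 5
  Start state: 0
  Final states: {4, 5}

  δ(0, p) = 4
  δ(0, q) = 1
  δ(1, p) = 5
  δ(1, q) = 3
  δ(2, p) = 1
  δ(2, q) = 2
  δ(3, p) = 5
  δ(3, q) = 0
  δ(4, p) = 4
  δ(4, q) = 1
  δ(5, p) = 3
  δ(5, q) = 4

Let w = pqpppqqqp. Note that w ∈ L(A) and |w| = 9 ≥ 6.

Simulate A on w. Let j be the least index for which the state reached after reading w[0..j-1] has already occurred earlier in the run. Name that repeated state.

State sequence: 0 -p-> 4 -q-> 1 -p-> 5 -p-> 3 -p-> 5 -q-> 4 -q-> 1 -q-> 3 -p-> 5
First repeat at step 5: 5 was already visited.

The earliest repeat is at step j = 5: A is in 5, which it already visited at step i = 3.
With |Q| = 6, pigeonhole forces a state repeat no later than step 6; the substring read between the first and second visits to that state can be pumped.

5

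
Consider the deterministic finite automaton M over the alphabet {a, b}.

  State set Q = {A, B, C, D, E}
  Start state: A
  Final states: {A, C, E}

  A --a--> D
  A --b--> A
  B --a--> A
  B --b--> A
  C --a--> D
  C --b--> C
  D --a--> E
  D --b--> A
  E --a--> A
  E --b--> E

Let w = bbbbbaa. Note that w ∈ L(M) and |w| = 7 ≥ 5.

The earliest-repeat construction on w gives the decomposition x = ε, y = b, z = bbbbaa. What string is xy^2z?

xy^2z = ε·b·b·bbbbaa = bbbbbbaa.
Reading y = b takes M from A back to A, so after x·y·y the machine is still in A, and z then leads to the accepting state E. Hence bbbbbbaa ∈ L(M).

bbbbbbaa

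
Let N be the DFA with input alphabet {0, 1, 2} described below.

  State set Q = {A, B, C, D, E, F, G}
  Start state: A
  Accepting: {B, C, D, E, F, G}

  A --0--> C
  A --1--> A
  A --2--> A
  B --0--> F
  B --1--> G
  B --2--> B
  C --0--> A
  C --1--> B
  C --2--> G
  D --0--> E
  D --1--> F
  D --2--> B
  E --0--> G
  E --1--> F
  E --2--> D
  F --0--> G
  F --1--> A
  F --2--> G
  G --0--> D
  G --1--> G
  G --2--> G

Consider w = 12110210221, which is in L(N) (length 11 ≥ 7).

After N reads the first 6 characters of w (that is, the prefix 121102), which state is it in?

G

Run of N on the first 6 characters of w = 1 2 1 1 0 2:
  step 0: A  (start)
  step 1: A  (read 1: A→A)
  step 2: A  (read 2: A→A)
  step 3: A  (read 1: A→A)
  step 4: A  (read 1: A→A)
  step 5: C  (read 0: A→C)
  step 6: G  (read 2: C→G)

After reading 6 characters, N is in state G.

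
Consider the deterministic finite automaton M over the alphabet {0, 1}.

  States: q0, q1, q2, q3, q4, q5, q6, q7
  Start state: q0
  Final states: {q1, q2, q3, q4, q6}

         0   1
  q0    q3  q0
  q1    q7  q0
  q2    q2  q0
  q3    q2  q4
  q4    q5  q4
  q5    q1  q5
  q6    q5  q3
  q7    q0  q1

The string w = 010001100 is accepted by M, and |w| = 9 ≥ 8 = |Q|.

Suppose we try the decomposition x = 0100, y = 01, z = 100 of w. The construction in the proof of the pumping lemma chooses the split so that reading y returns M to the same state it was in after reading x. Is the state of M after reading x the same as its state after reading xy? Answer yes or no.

yes

Run of M on the first 6 characters of w = 0 1 0 0 0 1:
  step 0: q0  (start)
  step 1: q3  (read 0: q0→q3)
  step 2: q4  (read 1: q3→q4)
  step 3: q5  (read 0: q4→q5)
  step 4: q1  (read 0: q5→q1)
  step 5: q7  (read 0: q1→q7)
  step 6: q1  (read 1: q7→q1)

After x (step 4): q1. After xy (step 6): q1.
They match, so y = 01 drives M around a cycle from q1 back to itself; pumping y any number of times keeps M in q1 before reading z, and xyⁱz ∈ L(M) for every i ≥ 0.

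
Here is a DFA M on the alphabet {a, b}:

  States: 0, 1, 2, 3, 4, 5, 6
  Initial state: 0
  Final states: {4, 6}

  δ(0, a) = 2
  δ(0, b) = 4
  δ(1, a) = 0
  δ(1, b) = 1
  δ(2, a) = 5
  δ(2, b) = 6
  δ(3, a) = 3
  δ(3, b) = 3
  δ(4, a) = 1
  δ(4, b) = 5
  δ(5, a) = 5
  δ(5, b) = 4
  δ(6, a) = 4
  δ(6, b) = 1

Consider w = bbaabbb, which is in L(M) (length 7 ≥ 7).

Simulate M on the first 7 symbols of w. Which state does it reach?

Run of M on the first 7 characters of w = b b a a b b b:
  step 0: 0  (start)
  step 1: 4  (read b: 0→4)
  step 2: 5  (read b: 4→5)
  step 3: 5  (read a: 5→5)
  step 4: 5  (read a: 5→5)
  step 5: 4  (read b: 5→4)
  step 6: 5  (read b: 4→5)
  step 7: 4  (read b: 5→4)

After reading 7 characters, M is in state 4.
(This kind of state-tracing is the core of the pumping-lemma construction: with 7 states, pigeonhole forces a repeat within the first 7 steps.)

4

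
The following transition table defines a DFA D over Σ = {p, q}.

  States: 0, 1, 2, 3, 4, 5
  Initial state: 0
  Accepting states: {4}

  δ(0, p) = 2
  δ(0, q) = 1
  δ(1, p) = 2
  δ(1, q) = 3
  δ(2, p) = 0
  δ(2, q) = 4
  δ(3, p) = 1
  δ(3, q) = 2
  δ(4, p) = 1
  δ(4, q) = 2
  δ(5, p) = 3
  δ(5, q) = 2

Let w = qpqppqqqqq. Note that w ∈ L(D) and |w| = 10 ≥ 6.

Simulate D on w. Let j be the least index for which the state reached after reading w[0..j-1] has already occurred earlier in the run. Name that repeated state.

Run of D on w = q p q p p q q q q q:
  step 0: 0  (start)
  step 1: 1  (read q: 0→1)
  step 2: 2  (read p: 1→2)
  step 3: 4  (read q: 2→4)
  step 4: 1  (read p: 4→1)   ← first repeat (1 seen earlier)
  step 5: 2  (read p: 1→2)
  step 6: 4  (read q: 2→4)
  step 7: 2  (read q: 4→2)
  step 8: 4  (read q: 2→4)
  step 9: 2  (read q: 4→2)
  step 10: 4  (read q: 2→4)

The earliest repeat is at step j = 4: D is in 1, which it already visited at step i = 1.
Pumping length from the standard proof: p = 6 (the number of states). The repeated state found above gives |xy| = j ≤ 6 and |y| = j − i ≥ 1.

1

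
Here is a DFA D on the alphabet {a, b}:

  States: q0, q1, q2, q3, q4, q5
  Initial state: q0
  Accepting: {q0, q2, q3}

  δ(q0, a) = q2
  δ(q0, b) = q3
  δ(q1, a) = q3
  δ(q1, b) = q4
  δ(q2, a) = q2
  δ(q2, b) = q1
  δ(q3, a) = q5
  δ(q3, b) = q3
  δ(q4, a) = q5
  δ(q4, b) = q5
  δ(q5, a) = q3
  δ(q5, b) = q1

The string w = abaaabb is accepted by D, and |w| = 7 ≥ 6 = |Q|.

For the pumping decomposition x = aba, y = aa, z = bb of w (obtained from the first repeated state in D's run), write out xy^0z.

xy⁰z = xz = aba·bb = ababb.
Reading y = aa takes D from q3 back to q3, so after x the machine is still in q3, and z then leads to the accepting state q3. Hence ababb ∈ L(D).

ababb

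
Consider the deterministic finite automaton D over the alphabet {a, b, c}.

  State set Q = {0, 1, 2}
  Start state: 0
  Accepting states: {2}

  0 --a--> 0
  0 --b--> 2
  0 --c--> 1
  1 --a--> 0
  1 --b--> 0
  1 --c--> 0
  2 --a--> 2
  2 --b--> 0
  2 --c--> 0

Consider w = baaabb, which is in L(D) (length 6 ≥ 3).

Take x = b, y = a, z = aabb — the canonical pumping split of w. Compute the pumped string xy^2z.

baaaabb

xy^2z = b·a·a·aabb = baaaabb.
Reading y = a takes D from 2 back to 2, so after x·y·y the machine is still in 2, and z then leads to the accepting state 2. Hence baaaabb ∈ L(D).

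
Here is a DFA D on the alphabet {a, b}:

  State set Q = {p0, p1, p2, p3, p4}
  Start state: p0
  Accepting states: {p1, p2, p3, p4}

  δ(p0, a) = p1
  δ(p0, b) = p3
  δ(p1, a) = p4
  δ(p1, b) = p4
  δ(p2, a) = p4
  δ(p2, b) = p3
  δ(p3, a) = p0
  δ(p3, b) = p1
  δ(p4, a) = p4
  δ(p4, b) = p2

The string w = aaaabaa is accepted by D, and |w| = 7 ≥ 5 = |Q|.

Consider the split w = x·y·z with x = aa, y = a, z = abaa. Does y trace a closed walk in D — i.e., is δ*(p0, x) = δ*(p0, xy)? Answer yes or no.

yes

Run of D on the first 3 characters of w = a a a:
  step 0: p0  (start)
  step 1: p1  (read a: p0→p1)
  step 2: p4  (read a: p1→p4)
  step 3: p4  (read a: p4→p4)

After x (step 2): p4. After xy (step 3): p4.
They match, so y = a drives D around a cycle from p4 back to itself; pumping y any number of times keeps D in p4 before reading z, and xyⁱz ∈ L(D) for every i ≥ 0.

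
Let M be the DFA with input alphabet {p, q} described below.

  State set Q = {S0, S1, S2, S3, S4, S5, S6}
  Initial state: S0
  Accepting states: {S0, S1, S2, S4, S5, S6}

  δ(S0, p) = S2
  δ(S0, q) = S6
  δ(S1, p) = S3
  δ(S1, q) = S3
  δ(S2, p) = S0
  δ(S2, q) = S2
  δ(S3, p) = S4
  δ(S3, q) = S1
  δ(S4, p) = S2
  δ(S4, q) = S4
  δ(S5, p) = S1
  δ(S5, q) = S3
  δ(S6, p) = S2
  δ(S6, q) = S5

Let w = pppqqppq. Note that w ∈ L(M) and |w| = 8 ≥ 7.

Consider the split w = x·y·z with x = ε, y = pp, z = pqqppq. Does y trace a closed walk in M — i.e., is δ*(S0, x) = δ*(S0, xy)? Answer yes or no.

State sequence: S0 -p-> S2 -p-> S0

After x (step 0): S0. After xy (step 2): S0.
They match, so y = pp drives M around a cycle from S0 back to itself; pumping y any number of times keeps M in S0 before reading z, and xyⁱz ∈ L(M) for every i ≥ 0.

yes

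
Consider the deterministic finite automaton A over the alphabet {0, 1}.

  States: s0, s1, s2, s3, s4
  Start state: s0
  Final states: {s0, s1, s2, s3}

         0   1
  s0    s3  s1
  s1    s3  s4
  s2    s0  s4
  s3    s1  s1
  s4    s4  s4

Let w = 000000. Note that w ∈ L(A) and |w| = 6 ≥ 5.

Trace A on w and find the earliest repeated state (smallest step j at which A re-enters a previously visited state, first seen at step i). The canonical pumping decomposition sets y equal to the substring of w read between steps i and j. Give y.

State sequence: s0 -0-> s3 -0-> s1 -0-> s3 -0-> s1 -0-> s3 -0-> s1
First repeat at step 3: s3 was already visited.

So i = 1, j = 3, giving x = w[0:1] = 0, y = w[1:3] = 00, z = w[3:6] = 000.
Check: |xy| = 3 ≤ 5 and |y| = 2 ≥ 1. Reading y takes A from s3 back to s3, so every xyⁱz is accepted.

00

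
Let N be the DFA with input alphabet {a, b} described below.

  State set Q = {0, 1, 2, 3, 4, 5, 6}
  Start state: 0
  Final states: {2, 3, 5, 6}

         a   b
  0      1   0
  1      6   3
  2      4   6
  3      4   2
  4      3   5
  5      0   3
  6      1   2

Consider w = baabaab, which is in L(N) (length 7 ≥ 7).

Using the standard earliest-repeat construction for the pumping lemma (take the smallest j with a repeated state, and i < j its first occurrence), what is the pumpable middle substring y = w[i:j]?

b

Run of N on w = b a a b a a b:
  step 0: 0  (start)
  step 1: 0  (read b: 0→0)   ← first repeat (0 seen earlier)
  step 2: 1  (read a: 0→1)
  step 3: 6  (read a: 1→6)
  step 4: 2  (read b: 6→2)
  step 5: 4  (read a: 2→4)
  step 6: 3  (read a: 4→3)
  step 7: 2  (read b: 3→2)

So i = 0, j = 1, giving x = w[0:0] = ε, y = w[0:1] = b, z = w[1:7] = aabaab.
Check: |xy| = 1 ≤ 7 and |y| = 1 ≥ 1. Reading y takes N from 0 back to 0, so every xyⁱz is accepted.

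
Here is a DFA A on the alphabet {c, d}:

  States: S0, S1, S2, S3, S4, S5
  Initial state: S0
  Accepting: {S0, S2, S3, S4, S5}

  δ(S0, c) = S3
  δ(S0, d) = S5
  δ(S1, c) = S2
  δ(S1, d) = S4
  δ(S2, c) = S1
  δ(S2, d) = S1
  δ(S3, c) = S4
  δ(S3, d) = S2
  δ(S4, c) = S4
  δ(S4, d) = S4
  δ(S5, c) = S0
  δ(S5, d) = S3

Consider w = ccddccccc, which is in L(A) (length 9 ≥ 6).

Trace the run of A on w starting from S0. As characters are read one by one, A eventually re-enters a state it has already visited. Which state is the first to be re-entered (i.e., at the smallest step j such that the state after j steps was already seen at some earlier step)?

S4

State sequence: S0 -c-> S3 -c-> S4 -d-> S4 -d-> S4 -c-> S4 -c-> S4 -c-> S4 -c-> S4 -c-> S4
First repeat at step 3: S4 was already visited.

The earliest repeat is at step j = 3: A is in S4, which it already visited at step i = 2.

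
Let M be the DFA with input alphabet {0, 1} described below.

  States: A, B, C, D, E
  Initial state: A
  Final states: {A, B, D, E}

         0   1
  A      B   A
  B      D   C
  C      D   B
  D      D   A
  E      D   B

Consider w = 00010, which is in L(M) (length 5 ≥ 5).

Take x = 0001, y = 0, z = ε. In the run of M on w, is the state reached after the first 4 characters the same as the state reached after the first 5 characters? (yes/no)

State sequence: A -0-> B -0-> D -0-> D -1-> A -0-> B

After x (step 4): A. After xy (step 5): B.
They differ (A ≠ B), so y is not a cycle from the state after x; this split is not the one the pumping-lemma construction produces, and pumping y need not keep the string in L(M).

no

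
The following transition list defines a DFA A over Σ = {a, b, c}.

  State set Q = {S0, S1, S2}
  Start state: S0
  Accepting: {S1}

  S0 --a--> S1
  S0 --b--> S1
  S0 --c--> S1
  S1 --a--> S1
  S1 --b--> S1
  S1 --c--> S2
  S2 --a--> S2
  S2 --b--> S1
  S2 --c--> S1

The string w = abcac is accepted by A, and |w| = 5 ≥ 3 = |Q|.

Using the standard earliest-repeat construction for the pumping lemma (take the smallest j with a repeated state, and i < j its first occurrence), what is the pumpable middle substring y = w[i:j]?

Run of A on w = a b c a c:
  step 0: S0  (start)
  step 1: S1  (read a: S0→S1)
  step 2: S1  (read b: S1→S1)   ← first repeat (S1 seen earlier)
  step 3: S2  (read c: S1→S2)
  step 4: S2  (read a: S2→S2)
  step 5: S1  (read c: S2→S1)

So i = 1, j = 2, giving x = w[0:1] = a, y = w[1:2] = b, z = w[2:5] = cac.
Check: |xy| = 2 ≤ 3 and |y| = 1 ≥ 1. Reading y takes A from S1 back to S1, so every xyⁱz is accepted.

b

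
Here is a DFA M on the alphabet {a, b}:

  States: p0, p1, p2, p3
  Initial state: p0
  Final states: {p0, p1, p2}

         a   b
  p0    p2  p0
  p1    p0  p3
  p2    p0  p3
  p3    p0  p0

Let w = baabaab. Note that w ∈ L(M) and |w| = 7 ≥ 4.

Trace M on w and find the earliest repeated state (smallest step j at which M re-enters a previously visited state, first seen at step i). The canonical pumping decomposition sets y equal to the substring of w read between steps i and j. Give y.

b

Run of M on w = b a a b a a b:
  step 0: p0  (start)
  step 1: p0  (read b: p0→p0)   ← first repeat (p0 seen earlier)
  step 2: p2  (read a: p0→p2)
  step 3: p0  (read a: p2→p0)
  step 4: p0  (read b: p0→p0)
  step 5: p2  (read a: p0→p2)
  step 6: p0  (read a: p2→p0)
  step 7: p0  (read b: p0→p0)

So i = 0, j = 1, giving x = w[0:0] = ε, y = w[0:1] = b, z = w[1:7] = aabaab.
Check: |xy| = 1 ≤ 4 and |y| = 1 ≥ 1. Reading y takes M from p0 back to p0, so every xyⁱz is accepted.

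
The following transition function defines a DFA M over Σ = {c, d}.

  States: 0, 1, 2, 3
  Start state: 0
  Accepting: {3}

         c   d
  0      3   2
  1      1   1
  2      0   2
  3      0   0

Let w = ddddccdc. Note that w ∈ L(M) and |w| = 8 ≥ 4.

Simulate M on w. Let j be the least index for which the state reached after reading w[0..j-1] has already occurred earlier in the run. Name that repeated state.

State sequence: 0 -d-> 2 -d-> 2 -d-> 2 -d-> 2 -c-> 0 -c-> 3 -d-> 0 -c-> 3
First repeat at step 2: 2 was already visited.

The earliest repeat is at step j = 2: M is in 2, which it already visited at step i = 1.

2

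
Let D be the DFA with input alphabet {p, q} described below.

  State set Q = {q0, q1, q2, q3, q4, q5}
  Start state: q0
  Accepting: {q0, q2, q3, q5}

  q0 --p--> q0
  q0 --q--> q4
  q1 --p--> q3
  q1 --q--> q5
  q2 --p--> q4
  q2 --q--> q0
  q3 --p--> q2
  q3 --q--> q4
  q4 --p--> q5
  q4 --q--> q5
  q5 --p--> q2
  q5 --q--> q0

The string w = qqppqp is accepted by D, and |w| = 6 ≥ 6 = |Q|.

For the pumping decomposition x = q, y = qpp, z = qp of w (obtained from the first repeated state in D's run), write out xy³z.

xy^3z = q·qpp·qpp·qpp·qp = qqppqppqppqp.
Reading y = qpp takes D from q4 back to q4, so after x·y·y·y the machine is still in q4, and z then leads to the accepting state q2. Hence qqppqppqppqp ∈ L(D).

qqppqppqppqp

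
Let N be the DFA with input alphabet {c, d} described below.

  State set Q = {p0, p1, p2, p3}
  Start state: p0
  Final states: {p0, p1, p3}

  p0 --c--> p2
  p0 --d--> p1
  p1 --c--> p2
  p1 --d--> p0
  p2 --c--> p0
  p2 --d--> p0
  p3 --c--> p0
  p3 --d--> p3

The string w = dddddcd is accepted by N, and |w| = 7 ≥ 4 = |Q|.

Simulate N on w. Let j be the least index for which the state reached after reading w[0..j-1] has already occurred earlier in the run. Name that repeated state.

p0

Run of N on w = d d d d d c d:
  step 0: p0  (start)
  step 1: p1  (read d: p0→p1)
  step 2: p0  (read d: p1→p0)   ← first repeat (p0 seen earlier)
  step 3: p1  (read d: p0→p1)
  step 4: p0  (read d: p1→p0)
  step 5: p1  (read d: p0→p1)
  step 6: p2  (read c: p1→p2)
  step 7: p0  (read d: p2→p0)

The earliest repeat is at step j = 2: N is in p0, which it already visited at step i = 0.
The DFA has 4 states, so the proof of the pumping lemma guarantees a repeated state among the first 4+1 visited; the segment between the two visits is the pumpable y.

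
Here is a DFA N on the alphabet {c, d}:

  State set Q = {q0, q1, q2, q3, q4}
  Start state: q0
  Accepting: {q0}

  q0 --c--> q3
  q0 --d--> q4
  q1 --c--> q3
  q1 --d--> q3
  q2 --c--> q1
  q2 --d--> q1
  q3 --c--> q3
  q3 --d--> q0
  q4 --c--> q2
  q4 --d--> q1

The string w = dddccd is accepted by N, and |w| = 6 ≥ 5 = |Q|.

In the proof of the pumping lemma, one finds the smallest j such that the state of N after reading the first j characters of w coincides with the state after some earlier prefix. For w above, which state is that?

q3

State sequence: q0 -d-> q4 -d-> q1 -d-> q3 -c-> q3 -c-> q3 -d-> q0
First repeat at step 4: q3 was already visited.

The earliest repeat is at step j = 4: N is in q3, which it already visited at step i = 3.
Pumping length from the standard proof: p = 5 (the number of states). The repeated state found above gives |xy| = j ≤ 5 and |y| = j − i ≥ 1.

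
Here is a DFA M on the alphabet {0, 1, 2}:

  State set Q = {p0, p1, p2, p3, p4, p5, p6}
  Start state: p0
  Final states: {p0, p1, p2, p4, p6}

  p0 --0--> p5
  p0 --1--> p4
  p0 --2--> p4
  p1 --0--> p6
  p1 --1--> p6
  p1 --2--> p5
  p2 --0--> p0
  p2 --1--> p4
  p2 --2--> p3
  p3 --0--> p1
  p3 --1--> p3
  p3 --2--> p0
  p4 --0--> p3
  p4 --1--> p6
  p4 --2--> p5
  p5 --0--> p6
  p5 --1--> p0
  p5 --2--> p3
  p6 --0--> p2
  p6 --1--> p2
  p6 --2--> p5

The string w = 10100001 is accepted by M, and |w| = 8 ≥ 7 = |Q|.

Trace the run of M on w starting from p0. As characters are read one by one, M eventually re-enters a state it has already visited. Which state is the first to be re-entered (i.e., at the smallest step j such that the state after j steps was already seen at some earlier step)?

Run of M on w = 1 0 1 0 0 0 0 1:
  step 0: p0  (start)
  step 1: p4  (read 1: p0→p4)
  step 2: p3  (read 0: p4→p3)
  step 3: p3  (read 1: p3→p3)   ← first repeat (p3 seen earlier)
  step 4: p1  (read 0: p3→p1)
  step 5: p6  (read 0: p1→p6)
  step 6: p2  (read 0: p6→p2)
  step 7: p0  (read 0: p2→p0)
  step 8: p4  (read 1: p0→p4)

The earliest repeat is at step j = 3: M is in p3, which it already visited at step i = 2.

p3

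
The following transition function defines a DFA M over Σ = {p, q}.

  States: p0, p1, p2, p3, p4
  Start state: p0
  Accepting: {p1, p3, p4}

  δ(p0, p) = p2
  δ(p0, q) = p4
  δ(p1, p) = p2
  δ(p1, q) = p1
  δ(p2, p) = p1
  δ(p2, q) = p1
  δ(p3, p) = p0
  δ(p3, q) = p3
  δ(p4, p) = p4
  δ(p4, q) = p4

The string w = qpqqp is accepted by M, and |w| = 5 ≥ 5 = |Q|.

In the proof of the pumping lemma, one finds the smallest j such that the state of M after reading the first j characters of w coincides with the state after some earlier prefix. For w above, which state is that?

p4

State sequence: p0 -q-> p4 -p-> p4 -q-> p4 -q-> p4 -p-> p4
First repeat at step 2: p4 was already visited.

The earliest repeat is at step j = 2: M is in p4, which it already visited at step i = 1.
Since M has 5 states, any run of length ≥ 5 visits 5+1 states, so by pigeonhole some state repeats within the first 5 steps — that repeat gives the pumpable loop.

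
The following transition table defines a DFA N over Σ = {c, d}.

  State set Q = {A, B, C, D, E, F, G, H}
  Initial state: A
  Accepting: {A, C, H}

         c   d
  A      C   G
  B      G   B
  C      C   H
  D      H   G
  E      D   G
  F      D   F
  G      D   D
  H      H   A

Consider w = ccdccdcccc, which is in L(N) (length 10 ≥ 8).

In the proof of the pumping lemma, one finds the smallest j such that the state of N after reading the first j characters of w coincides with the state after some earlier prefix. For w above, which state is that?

C

Run of N on w = c c d c c d c c c c:
  step 0: A  (start)
  step 1: C  (read c: A→C)
  step 2: C  (read c: C→C)   ← first repeat (C seen earlier)
  step 3: H  (read d: C→H)
  step 4: H  (read c: H→H)
  step 5: H  (read c: H→H)
  step 6: A  (read d: H→A)
  step 7: C  (read c: A→C)
  step 8: C  (read c: C→C)
  step 9: C  (read c: C→C)
  step 10: C  (read c: C→C)

The earliest repeat is at step j = 2: N is in C, which it already visited at step i = 1.
With |Q| = 8, pigeonhole forces a state repeat no later than step 8; the substring read between the first and second visits to that state can be pumped.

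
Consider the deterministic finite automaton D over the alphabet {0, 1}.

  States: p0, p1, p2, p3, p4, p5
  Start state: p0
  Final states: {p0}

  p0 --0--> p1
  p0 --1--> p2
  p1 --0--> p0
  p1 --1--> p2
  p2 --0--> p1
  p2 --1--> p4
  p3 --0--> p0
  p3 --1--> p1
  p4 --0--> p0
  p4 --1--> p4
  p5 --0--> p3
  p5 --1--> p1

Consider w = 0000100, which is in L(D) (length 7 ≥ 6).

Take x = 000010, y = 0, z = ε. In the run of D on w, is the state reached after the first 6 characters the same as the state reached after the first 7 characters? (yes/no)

no

Run of D on the first 7 characters of w = 0 0 0 0 1 0 0:
  step 0: p0  (start)
  step 1: p1  (read 0: p0→p1)
  step 2: p0  (read 0: p1→p0)
  step 3: p1  (read 0: p0→p1)
  step 4: p0  (read 0: p1→p0)
  step 5: p2  (read 1: p0→p2)
  step 6: p1  (read 0: p2→p1)
  step 7: p0  (read 0: p1→p0)

After x (step 6): p1. After xy (step 7): p0.
They differ (p1 ≠ p0), so y is not a cycle from the state after x; this split is not the one the pumping-lemma construction produces, and pumping y need not keep the string in L(D).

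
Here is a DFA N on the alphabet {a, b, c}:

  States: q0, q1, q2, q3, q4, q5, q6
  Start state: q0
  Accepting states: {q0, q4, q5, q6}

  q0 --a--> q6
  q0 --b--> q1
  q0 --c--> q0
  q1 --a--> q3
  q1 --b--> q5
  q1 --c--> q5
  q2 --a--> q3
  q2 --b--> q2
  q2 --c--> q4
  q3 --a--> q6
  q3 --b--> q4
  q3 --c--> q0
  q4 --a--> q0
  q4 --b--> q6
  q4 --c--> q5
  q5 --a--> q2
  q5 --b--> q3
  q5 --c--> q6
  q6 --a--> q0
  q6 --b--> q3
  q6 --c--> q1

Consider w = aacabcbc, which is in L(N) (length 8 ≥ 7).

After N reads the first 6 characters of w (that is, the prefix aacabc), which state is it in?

q0

Run of N on the first 6 characters of w = a a c a b c:
  step 0: q0  (start)
  step 1: q6  (read a: q0→q6)
  step 2: q0  (read a: q6→q0)
  step 3: q0  (read c: q0→q0)
  step 4: q6  (read a: q0→q6)
  step 5: q3  (read b: q6→q3)
  step 6: q0  (read c: q3→q0)

After reading 6 characters, N is in state q0.
(This kind of state-tracing is the core of the pumping-lemma construction: with 7 states, pigeonhole forces a repeat within the first 7 steps.)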